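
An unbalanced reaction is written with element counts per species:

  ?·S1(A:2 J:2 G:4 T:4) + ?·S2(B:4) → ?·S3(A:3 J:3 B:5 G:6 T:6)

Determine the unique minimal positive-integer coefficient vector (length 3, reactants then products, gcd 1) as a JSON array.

A: 6·2+5·0 = 12 | 4·3 = 12
J: 6·2+5·0 = 12 | 4·3 = 12
B: 6·0+5·4 = 20 | 4·5 = 20
G: 6·4+5·0 = 24 | 4·6 = 24
T: 6·4+5·0 = 24 | 4·6 = 24
gcd(6,5,4) = 1

Coefficients: [6, 5, 4]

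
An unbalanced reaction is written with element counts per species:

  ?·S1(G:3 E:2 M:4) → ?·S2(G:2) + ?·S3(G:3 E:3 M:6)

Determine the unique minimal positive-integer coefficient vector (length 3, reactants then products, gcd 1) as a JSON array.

Coefficients: [6, 3, 4]

G: 6·3 = 18 | 3·2+4·3 = 18
E: 6·2 = 12 | 3·0+4·3 = 12
M: 6·4 = 24 | 3·0+4·6 = 24
gcd(6,3,4) = 1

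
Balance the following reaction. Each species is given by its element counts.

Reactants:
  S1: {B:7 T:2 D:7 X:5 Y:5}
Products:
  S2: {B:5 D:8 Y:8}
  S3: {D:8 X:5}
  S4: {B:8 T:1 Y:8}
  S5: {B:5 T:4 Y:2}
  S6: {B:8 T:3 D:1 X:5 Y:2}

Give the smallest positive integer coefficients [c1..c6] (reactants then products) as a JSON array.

Coefficients: [6, 1, 4, 2, 1, 2]

B: 6·7 = 42 | 1·5+4·0+2·8+1·5+2·8 = 42
T: 6·2 = 12 | 1·0+4·0+2·1+1·4+2·3 = 12
D: 6·7 = 42 | 1·8+4·8+2·0+1·0+2·1 = 42
X: 6·5 = 30 | 1·0+4·5+2·0+1·0+2·5 = 30
Y: 6·5 = 30 | 1·8+4·0+2·8+1·2+2·2 = 30
gcd(6,1,4,2,1,2) = 1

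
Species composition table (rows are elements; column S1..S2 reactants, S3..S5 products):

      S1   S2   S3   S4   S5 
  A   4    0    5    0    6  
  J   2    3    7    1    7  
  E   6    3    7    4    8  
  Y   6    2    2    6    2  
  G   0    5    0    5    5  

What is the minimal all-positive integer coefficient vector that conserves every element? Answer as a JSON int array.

Coefficients: [4, 6, 2, 5, 1]

A: 4·4+6·0 = 16 | 2·5+5·0+1·6 = 16
J: 4·2+6·3 = 26 | 2·7+5·1+1·7 = 26
E: 4·6+6·3 = 42 | 2·7+5·4+1·8 = 42
Y: 4·6+6·2 = 36 | 2·2+5·6+1·2 = 36
G: 4·0+6·5 = 30 | 2·0+5·5+1·5 = 30
gcd(4,6,2,5,1) = 1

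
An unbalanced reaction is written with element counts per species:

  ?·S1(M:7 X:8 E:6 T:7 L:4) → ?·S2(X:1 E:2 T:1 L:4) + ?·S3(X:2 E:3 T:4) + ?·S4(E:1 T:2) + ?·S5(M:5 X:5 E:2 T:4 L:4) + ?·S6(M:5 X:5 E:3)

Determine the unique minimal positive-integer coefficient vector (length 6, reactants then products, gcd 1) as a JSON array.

M: 5·7 = 35 | 1·0+2·0+5·0+4·5+3·5 = 35
X: 5·8 = 40 | 1·1+2·2+5·0+4·5+3·5 = 40
E: 5·6 = 30 | 1·2+2·3+5·1+4·2+3·3 = 30
T: 5·7 = 35 | 1·1+2·4+5·2+4·4+3·0 = 35
L: 5·4 = 20 | 1·4+2·0+5·0+4·4+3·0 = 20
gcd(5,1,2,5,4,3) = 1

Coefficients: [5, 1, 2, 5, 4, 3]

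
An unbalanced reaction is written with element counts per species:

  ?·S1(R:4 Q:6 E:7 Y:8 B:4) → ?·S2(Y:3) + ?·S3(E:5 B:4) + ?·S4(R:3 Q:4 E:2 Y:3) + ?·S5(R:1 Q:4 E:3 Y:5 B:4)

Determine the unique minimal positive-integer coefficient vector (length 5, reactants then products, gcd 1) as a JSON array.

Coefficients: [4, 4, 3, 5, 1]

R: 4·4 = 16 | 4·0+3·0+5·3+1·1 = 16
Q: 4·6 = 24 | 4·0+3·0+5·4+1·4 = 24
E: 4·7 = 28 | 4·0+3·5+5·2+1·3 = 28
Y: 4·8 = 32 | 4·3+3·0+5·3+1·5 = 32
B: 4·4 = 16 | 4·0+3·4+5·0+1·4 = 16
gcd(4,4,3,5,1) = 1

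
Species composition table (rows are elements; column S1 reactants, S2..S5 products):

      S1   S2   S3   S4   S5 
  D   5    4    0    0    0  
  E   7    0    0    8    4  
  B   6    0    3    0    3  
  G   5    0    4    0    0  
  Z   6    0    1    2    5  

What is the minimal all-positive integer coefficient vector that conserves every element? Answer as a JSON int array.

Coefficients: [4, 5, 5, 2, 3]

D: 4·5 = 20 | 5·4+5·0+2·0+3·0 = 20
E: 4·7 = 28 | 5·0+5·0+2·8+3·4 = 28
B: 4·6 = 24 | 5·0+5·3+2·0+3·3 = 24
G: 4·5 = 20 | 5·0+5·4+2·0+3·0 = 20
Z: 4·6 = 24 | 5·0+5·1+2·2+3·5 = 24
gcd(4,5,5,2,3) = 1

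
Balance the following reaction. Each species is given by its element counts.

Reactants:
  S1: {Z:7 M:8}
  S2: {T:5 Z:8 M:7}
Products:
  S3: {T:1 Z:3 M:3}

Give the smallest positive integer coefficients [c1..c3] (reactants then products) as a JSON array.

T: 1·0+1·5 = 5 | 5·1 = 5
Z: 1·7+1·8 = 15 | 5·3 = 15
M: 1·8+1·7 = 15 | 5·3 = 15
gcd(1,1,5) = 1

Coefficients: [1, 1, 5]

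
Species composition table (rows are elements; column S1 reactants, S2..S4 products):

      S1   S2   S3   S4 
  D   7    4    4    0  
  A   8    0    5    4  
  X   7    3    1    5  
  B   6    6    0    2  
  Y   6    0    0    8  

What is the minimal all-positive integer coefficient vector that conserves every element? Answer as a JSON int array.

D: 4·7 = 28 | 3·4+4·4+3·0 = 28
A: 4·8 = 32 | 3·0+4·5+3·4 = 32
X: 4·7 = 28 | 3·3+4·1+3·5 = 28
B: 4·6 = 24 | 3·6+4·0+3·2 = 24
Y: 4·6 = 24 | 3·0+4·0+3·8 = 24
gcd(4,3,4,3) = 1

Coefficients: [4, 3, 4, 3]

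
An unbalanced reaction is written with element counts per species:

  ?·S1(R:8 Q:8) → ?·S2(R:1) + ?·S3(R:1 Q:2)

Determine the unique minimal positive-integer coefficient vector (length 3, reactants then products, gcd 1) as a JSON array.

R: 1·8 = 8 | 4·1+4·1 = 8
Q: 1·8 = 8 | 4·0+4·2 = 8
gcd(1,4,4) = 1

Coefficients: [1, 4, 4]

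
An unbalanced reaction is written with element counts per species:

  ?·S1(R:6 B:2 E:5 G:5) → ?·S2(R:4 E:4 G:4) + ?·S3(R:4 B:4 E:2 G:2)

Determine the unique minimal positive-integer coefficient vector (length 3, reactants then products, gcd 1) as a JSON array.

R: 2·6 = 12 | 2·4+1·4 = 12
B: 2·2 = 4 | 2·0+1·4 = 4
E: 2·5 = 10 | 2·4+1·2 = 10
G: 2·5 = 10 | 2·4+1·2 = 10
gcd(2,2,1) = 1

Coefficients: [2, 2, 1]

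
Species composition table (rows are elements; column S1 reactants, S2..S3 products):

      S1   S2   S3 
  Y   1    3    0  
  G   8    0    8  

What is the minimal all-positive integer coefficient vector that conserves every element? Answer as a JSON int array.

Coefficients: [3, 1, 3]

Y: 3·1 = 3 | 1·3+3·0 = 3
G: 3·8 = 24 | 1·0+3·8 = 24
gcd(3,1,3) = 1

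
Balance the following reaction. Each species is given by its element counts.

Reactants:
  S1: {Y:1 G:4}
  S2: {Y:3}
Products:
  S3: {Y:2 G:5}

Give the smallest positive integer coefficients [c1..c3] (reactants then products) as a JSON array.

Coefficients: [5, 1, 4]

Y: 5·1+1·3 = 8 | 4·2 = 8
G: 5·4+1·0 = 20 | 4·5 = 20
gcd(5,1,4) = 1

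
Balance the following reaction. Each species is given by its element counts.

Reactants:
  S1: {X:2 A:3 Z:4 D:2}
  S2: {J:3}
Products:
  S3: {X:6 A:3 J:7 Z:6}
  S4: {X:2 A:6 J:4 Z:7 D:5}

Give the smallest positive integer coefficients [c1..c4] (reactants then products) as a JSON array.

X: 5·2+5·0 = 10 | 1·6+2·2 = 10
A: 5·3+5·0 = 15 | 1·3+2·6 = 15
J: 5·0+5·3 = 15 | 1·7+2·4 = 15
Z: 5·4+5·0 = 20 | 1·6+2·7 = 20
D: 5·2+5·0 = 10 | 1·0+2·5 = 10
gcd(5,5,1,2) = 1

Coefficients: [5, 5, 1, 2]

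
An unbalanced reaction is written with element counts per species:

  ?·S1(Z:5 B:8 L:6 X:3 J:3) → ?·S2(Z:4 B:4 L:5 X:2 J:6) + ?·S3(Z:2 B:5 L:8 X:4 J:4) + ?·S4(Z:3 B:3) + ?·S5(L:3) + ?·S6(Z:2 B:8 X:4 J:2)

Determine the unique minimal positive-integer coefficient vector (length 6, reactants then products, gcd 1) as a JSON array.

Coefficients: [6, 1, 2, 6, 5, 2]

Z: 6·5 = 30 | 1·4+2·2+6·3+5·0+2·2 = 30
B: 6·8 = 48 | 1·4+2·5+6·3+5·0+2·8 = 48
L: 6·6 = 36 | 1·5+2·8+6·0+5·3+2·0 = 36
X: 6·3 = 18 | 1·2+2·4+6·0+5·0+2·4 = 18
J: 6·3 = 18 | 1·6+2·4+6·0+5·0+2·2 = 18
gcd(6,1,2,6,5,2) = 1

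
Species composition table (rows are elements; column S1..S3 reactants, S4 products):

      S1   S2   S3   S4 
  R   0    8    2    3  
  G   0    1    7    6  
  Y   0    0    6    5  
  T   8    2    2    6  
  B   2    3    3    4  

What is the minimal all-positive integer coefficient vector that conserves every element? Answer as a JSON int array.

Coefficients: [3, 1, 5, 6]

R: 3·0+1·8+5·2 = 18 | 6·3 = 18
G: 3·0+1·1+5·7 = 36 | 6·6 = 36
Y: 3·0+1·0+5·6 = 30 | 6·5 = 30
T: 3·8+1·2+5·2 = 36 | 6·6 = 36
B: 3·2+1·3+5·3 = 24 | 6·4 = 24
gcd(3,1,5,6) = 1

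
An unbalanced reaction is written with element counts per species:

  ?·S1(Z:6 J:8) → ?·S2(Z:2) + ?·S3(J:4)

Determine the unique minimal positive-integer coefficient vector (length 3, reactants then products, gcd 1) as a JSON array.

Z: 1·6 = 6 | 3·2+2·0 = 6
J: 1·8 = 8 | 3·0+2·4 = 8
gcd(1,3,2) = 1

Coefficients: [1, 3, 2]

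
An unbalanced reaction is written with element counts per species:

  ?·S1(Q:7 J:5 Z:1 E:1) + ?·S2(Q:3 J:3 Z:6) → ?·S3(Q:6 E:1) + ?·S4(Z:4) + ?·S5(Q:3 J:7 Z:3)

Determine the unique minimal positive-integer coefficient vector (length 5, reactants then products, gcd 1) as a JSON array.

Q: 6·7+4·3 = 54 | 6·6+3·0+6·3 = 54
J: 6·5+4·3 = 42 | 6·0+3·0+6·7 = 42
Z: 6·1+4·6 = 30 | 6·0+3·4+6·3 = 30
E: 6·1+4·0 = 6 | 6·1+3·0+6·0 = 6
gcd(6,4,6,3,6) = 1

Coefficients: [6, 4, 6, 3, 6]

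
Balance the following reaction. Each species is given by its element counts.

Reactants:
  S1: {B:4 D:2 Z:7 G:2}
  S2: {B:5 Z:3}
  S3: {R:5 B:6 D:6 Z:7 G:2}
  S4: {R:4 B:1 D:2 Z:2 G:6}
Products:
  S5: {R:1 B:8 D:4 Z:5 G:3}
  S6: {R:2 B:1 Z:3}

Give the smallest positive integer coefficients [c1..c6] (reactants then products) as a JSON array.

R: 1·0+4·0+2·5+1·4 = 14 | 4·1+5·2 = 14
B: 1·4+4·5+2·6+1·1 = 37 | 4·8+5·1 = 37
D: 1·2+4·0+2·6+1·2 = 16 | 4·4+5·0 = 16
Z: 1·7+4·3+2·7+1·2 = 35 | 4·5+5·3 = 35
G: 1·2+4·0+2·2+1·6 = 12 | 4·3+5·0 = 12
gcd(1,4,2,1,4,5) = 1

Coefficients: [1, 4, 2, 1, 4, 5]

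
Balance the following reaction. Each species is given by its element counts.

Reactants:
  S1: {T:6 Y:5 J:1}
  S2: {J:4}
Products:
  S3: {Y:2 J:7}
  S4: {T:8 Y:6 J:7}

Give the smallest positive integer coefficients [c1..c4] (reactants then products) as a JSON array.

Coefficients: [4, 6, 1, 3]

T: 4·6+6·0 = 24 | 1·0+3·8 = 24
Y: 4·5+6·0 = 20 | 1·2+3·6 = 20
J: 4·1+6·4 = 28 | 1·7+3·7 = 28
gcd(4,6,1,3) = 1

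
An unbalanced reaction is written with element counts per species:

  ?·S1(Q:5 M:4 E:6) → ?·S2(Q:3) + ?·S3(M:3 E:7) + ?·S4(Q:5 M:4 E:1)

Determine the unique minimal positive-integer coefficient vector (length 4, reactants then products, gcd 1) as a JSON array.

Coefficients: [5, 5, 4, 2]

Q: 5·5 = 25 | 5·3+4·0+2·5 = 25
M: 5·4 = 20 | 5·0+4·3+2·4 = 20
E: 5·6 = 30 | 5·0+4·7+2·1 = 30
gcd(5,5,4,2) = 1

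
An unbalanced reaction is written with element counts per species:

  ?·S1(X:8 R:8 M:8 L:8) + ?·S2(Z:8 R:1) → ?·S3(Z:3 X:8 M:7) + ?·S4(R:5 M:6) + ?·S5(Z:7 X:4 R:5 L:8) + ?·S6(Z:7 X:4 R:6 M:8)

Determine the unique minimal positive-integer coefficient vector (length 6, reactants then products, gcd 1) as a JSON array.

Z: 5·0+6·8 = 48 | 2·3+3·0+5·7+1·7 = 48
X: 5·8+6·0 = 40 | 2·8+3·0+5·4+1·4 = 40
R: 5·8+6·1 = 46 | 2·0+3·5+5·5+1·6 = 46
M: 5·8+6·0 = 40 | 2·7+3·6+5·0+1·8 = 40
L: 5·8+6·0 = 40 | 2·0+3·0+5·8+1·0 = 40
gcd(5,6,2,3,5,1) = 1

Coefficients: [5, 6, 2, 3, 5, 1]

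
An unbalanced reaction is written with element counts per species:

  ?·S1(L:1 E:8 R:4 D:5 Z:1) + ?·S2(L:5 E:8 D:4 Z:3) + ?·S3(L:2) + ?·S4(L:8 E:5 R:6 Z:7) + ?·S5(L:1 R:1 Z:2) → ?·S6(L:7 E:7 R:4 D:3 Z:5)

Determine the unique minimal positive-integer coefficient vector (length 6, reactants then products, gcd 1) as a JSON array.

Coefficients: [2, 2, 5, 2, 4, 6]

L: 2·1+2·5+5·2+2·8+4·1 = 42 | 6·7 = 42
E: 2·8+2·8+5·0+2·5+4·0 = 42 | 6·7 = 42
R: 2·4+2·0+5·0+2·6+4·1 = 24 | 6·4 = 24
D: 2·5+2·4+5·0+2·0+4·0 = 18 | 6·3 = 18
Z: 2·1+2·3+5·0+2·7+4·2 = 30 | 6·5 = 30
gcd(2,2,5,2,4,6) = 1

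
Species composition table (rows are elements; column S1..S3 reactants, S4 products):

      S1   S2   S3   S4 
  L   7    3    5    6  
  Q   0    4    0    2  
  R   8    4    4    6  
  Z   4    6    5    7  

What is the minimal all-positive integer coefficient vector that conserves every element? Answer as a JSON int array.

Coefficients: [1, 3, 4, 6]

L: 1·7+3·3+4·5 = 36 | 6·6 = 36
Q: 1·0+3·4+4·0 = 12 | 6·2 = 12
R: 1·8+3·4+4·4 = 36 | 6·6 = 36
Z: 1·4+3·6+4·5 = 42 | 6·7 = 42
gcd(1,3,4,6) = 1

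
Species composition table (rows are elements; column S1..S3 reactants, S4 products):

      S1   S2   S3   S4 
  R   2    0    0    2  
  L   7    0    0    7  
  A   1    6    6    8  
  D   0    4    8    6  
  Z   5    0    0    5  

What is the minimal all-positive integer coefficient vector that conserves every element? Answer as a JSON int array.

R: 6·2+5·0+2·0 = 12 | 6·2 = 12
L: 6·7+5·0+2·0 = 42 | 6·7 = 42
A: 6·1+5·6+2·6 = 48 | 6·8 = 48
D: 6·0+5·4+2·8 = 36 | 6·6 = 36
Z: 6·5+5·0+2·0 = 30 | 6·5 = 30
gcd(6,5,2,6) = 1

Coefficients: [6, 5, 2, 6]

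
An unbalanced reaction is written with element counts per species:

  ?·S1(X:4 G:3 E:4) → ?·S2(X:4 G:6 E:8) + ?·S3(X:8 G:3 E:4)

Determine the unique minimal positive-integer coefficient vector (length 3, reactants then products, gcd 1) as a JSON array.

X: 3·4 = 12 | 1·4+1·8 = 12
G: 3·3 = 9 | 1·6+1·3 = 9
E: 3·4 = 12 | 1·8+1·4 = 12
gcd(3,1,1) = 1

Coefficients: [3, 1, 1]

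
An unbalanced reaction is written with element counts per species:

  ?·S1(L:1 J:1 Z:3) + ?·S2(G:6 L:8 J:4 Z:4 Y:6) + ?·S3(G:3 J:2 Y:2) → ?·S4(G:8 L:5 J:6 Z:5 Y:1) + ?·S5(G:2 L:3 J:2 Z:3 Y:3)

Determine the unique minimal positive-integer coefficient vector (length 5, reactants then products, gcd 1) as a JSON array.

G: 4·0+2·6+2·3 = 18 | 1·8+5·2 = 18
L: 4·1+2·8+2·0 = 20 | 1·5+5·3 = 20
J: 4·1+2·4+2·2 = 16 | 1·6+5·2 = 16
Z: 4·3+2·4+2·0 = 20 | 1·5+5·3 = 20
Y: 4·0+2·6+2·2 = 16 | 1·1+5·3 = 16
gcd(4,2,2,1,5) = 1

Coefficients: [4, 2, 2, 1, 5]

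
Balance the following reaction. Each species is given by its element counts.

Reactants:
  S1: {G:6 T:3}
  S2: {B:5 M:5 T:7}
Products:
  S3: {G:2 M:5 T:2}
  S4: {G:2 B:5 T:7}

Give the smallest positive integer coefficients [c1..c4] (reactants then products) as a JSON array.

Coefficients: [2, 3, 3, 3]

G: 2·6+3·0 = 12 | 3·2+3·2 = 12
B: 2·0+3·5 = 15 | 3·0+3·5 = 15
M: 2·0+3·5 = 15 | 3·5+3·0 = 15
T: 2·3+3·7 = 27 | 3·2+3·7 = 27
gcd(2,3,3,3) = 1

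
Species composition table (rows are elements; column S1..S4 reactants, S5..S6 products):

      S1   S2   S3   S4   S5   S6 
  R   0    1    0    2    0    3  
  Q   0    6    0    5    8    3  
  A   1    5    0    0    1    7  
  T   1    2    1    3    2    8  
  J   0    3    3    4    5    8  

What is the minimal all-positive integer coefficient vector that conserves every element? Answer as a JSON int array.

Coefficients: [3, 1, 2, 1, 1, 1]

R: 3·0+1·1+2·0+1·2 = 3 | 1·0+1·3 = 3
Q: 3·0+1·6+2·0+1·5 = 11 | 1·8+1·3 = 11
A: 3·1+1·5+2·0+1·0 = 8 | 1·1+1·7 = 8
T: 3·1+1·2+2·1+1·3 = 10 | 1·2+1·8 = 10
J: 3·0+1·3+2·3+1·4 = 13 | 1·5+1·8 = 13
gcd(3,1,2,1,1,1) = 1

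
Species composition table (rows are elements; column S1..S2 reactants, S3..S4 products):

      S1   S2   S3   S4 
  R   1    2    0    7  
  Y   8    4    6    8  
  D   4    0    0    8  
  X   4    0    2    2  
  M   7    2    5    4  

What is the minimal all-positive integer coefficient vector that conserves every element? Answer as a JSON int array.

Coefficients: [4, 5, 6, 2]

R: 4·1+5·2 = 14 | 6·0+2·7 = 14
Y: 4·8+5·4 = 52 | 6·6+2·8 = 52
D: 4·4+5·0 = 16 | 6·0+2·8 = 16
X: 4·4+5·0 = 16 | 6·2+2·2 = 16
M: 4·7+5·2 = 38 | 6·5+2·4 = 38
gcd(4,5,6,2) = 1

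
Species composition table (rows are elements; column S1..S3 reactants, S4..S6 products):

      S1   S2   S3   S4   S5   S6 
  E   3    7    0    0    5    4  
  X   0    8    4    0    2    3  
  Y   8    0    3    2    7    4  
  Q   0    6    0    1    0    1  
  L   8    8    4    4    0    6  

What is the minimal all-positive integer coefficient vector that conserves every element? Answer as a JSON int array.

Coefficients: [5, 2, 1, 6, 1, 6]

E: 5·3+2·7+1·0 = 29 | 6·0+1·5+6·4 = 29
X: 5·0+2·8+1·4 = 20 | 6·0+1·2+6·3 = 20
Y: 5·8+2·0+1·3 = 43 | 6·2+1·7+6·4 = 43
Q: 5·0+2·6+1·0 = 12 | 6·1+1·0+6·1 = 12
L: 5·8+2·8+1·4 = 60 | 6·4+1·0+6·6 = 60
gcd(5,2,1,6,1,6) = 1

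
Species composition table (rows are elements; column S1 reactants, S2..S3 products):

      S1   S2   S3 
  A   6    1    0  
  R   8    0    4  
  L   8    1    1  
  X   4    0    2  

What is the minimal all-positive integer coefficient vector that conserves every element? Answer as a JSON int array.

A: 1·6 = 6 | 6·1+2·0 = 6
R: 1·8 = 8 | 6·0+2·4 = 8
L: 1·8 = 8 | 6·1+2·1 = 8
X: 1·4 = 4 | 6·0+2·2 = 4
gcd(1,6,2) = 1

Coefficients: [1, 6, 2]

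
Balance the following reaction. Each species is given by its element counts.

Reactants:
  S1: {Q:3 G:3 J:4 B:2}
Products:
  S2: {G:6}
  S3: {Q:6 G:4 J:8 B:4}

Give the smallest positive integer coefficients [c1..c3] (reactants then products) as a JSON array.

Q: 6·3 = 18 | 1·0+3·6 = 18
G: 6·3 = 18 | 1·6+3·4 = 18
J: 6·4 = 24 | 1·0+3·8 = 24
B: 6·2 = 12 | 1·0+3·4 = 12
gcd(6,1,3) = 1

Coefficients: [6, 1, 3]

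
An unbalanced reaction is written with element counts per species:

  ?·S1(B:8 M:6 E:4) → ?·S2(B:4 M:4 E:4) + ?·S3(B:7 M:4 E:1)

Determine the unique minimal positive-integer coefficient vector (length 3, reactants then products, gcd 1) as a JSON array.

B: 6·8 = 48 | 5·4+4·7 = 48
M: 6·6 = 36 | 5·4+4·4 = 36
E: 6·4 = 24 | 5·4+4·1 = 24
gcd(6,5,4) = 1

Coefficients: [6, 5, 4]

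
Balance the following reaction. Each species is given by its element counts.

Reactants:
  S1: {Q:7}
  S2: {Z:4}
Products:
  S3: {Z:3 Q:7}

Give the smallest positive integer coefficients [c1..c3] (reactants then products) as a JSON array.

Coefficients: [4, 3, 4]

Z: 4·0+3·4 = 12 | 4·3 = 12
Q: 4·7+3·0 = 28 | 4·7 = 28
gcd(4,3,4) = 1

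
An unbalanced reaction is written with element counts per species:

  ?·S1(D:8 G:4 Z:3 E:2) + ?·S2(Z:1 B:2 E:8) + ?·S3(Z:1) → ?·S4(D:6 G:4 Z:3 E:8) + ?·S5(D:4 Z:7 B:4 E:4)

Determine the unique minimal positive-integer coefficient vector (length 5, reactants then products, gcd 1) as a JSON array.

Coefficients: [2, 2, 5, 2, 1]

D: 2·8+2·0+5·0 = 16 | 2·6+1·4 = 16
G: 2·4+2·0+5·0 = 8 | 2·4+1·0 = 8
Z: 2·3+2·1+5·1 = 13 | 2·3+1·7 = 13
B: 2·0+2·2+5·0 = 4 | 2·0+1·4 = 4
E: 2·2+2·8+5·0 = 20 | 2·8+1·4 = 20
gcd(2,2,5,2,1) = 1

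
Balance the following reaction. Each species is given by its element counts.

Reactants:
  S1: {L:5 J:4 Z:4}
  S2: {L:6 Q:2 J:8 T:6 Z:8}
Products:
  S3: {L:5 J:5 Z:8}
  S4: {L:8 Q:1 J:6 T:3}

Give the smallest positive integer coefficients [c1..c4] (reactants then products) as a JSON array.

Coefficients: [6, 1, 4, 2]

L: 6·5+1·6 = 36 | 4·5+2·8 = 36
Q: 6·0+1·2 = 2 | 4·0+2·1 = 2
J: 6·4+1·8 = 32 | 4·5+2·6 = 32
T: 6·0+1·6 = 6 | 4·0+2·3 = 6
Z: 6·4+1·8 = 32 | 4·8+2·0 = 32
gcd(6,1,4,2) = 1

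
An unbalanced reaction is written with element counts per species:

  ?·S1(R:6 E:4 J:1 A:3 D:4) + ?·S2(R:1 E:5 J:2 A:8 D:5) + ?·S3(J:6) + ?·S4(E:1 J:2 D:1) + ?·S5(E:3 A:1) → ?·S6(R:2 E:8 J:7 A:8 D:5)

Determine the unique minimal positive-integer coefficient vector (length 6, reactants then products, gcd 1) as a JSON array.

R: 1·6+4·1+4·0+1·0+5·0 = 10 | 5·2 = 10
E: 1·4+4·5+4·0+1·1+5·3 = 40 | 5·8 = 40
J: 1·1+4·2+4·6+1·2+5·0 = 35 | 5·7 = 35
A: 1·3+4·8+4·0+1·0+5·1 = 40 | 5·8 = 40
D: 1·4+4·5+4·0+1·1+5·0 = 25 | 5·5 = 25
gcd(1,4,4,1,5,5) = 1

Coefficients: [1, 4, 4, 1, 5, 5]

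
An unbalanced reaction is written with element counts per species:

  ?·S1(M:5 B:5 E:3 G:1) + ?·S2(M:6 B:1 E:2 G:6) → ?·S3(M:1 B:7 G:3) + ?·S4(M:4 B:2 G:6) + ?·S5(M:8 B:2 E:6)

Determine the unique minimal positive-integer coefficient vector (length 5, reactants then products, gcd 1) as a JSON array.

M: 6·5+6·6 = 66 | 2·1+6·4+5·8 = 66
B: 6·5+6·1 = 36 | 2·7+6·2+5·2 = 36
E: 6·3+6·2 = 30 | 2·0+6·0+5·6 = 30
G: 6·1+6·6 = 42 | 2·3+6·6+5·0 = 42
gcd(6,6,2,6,5) = 1

Coefficients: [6, 6, 2, 6, 5]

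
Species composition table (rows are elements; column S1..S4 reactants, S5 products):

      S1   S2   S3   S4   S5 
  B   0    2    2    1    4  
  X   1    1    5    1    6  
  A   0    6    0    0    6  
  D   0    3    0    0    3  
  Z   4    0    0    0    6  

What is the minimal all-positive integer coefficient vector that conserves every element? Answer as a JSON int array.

B: 3·0+2·2+1·2+2·1 = 8 | 2·4 = 8
X: 3·1+2·1+1·5+2·1 = 12 | 2·6 = 12
A: 3·0+2·6+1·0+2·0 = 12 | 2·6 = 12
D: 3·0+2·3+1·0+2·0 = 6 | 2·3 = 6
Z: 3·4+2·0+1·0+2·0 = 12 | 2·6 = 12
gcd(3,2,1,2,2) = 1

Coefficients: [3, 2, 1, 2, 2]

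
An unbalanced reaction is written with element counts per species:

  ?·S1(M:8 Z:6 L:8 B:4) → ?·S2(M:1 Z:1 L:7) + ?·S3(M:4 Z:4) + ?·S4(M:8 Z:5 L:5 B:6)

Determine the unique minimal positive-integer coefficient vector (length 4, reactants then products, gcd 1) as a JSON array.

M: 6·8 = 48 | 4·1+3·4+4·8 = 48
Z: 6·6 = 36 | 4·1+3·4+4·5 = 36
L: 6·8 = 48 | 4·7+3·0+4·5 = 48
B: 6·4 = 24 | 4·0+3·0+4·6 = 24
gcd(6,4,3,4) = 1

Coefficients: [6, 4, 3, 4]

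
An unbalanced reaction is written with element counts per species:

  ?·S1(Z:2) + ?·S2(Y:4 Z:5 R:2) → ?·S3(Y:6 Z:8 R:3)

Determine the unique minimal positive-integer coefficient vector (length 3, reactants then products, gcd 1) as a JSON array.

Coefficients: [1, 6, 4]

Y: 1·0+6·4 = 24 | 4·6 = 24
Z: 1·2+6·5 = 32 | 4·8 = 32
R: 1·0+6·2 = 12 | 4·3 = 12
gcd(1,6,4) = 1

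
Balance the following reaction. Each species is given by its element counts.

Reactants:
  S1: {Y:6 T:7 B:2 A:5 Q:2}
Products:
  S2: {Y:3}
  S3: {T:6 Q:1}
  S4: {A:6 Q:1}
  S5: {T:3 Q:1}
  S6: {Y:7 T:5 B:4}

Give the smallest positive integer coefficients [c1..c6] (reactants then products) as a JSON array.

Y: 6·6 = 36 | 5·3+2·0+5·0+5·0+3·7 = 36
T: 6·7 = 42 | 5·0+2·6+5·0+5·3+3·5 = 42
B: 6·2 = 12 | 5·0+2·0+5·0+5·0+3·4 = 12
A: 6·5 = 30 | 5·0+2·0+5·6+5·0+3·0 = 30
Q: 6·2 = 12 | 5·0+2·1+5·1+5·1+3·0 = 12
gcd(6,5,2,5,5,3) = 1

Coefficients: [6, 5, 2, 5, 5, 3]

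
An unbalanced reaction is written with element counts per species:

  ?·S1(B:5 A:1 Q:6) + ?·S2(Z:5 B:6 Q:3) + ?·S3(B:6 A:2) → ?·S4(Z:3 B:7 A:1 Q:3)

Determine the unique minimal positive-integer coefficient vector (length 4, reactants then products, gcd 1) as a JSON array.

Coefficients: [1, 3, 2, 5]

Z: 1·0+3·5+2·0 = 15 | 5·3 = 15
B: 1·5+3·6+2·6 = 35 | 5·7 = 35
A: 1·1+3·0+2·2 = 5 | 5·1 = 5
Q: 1·6+3·3+2·0 = 15 | 5·3 = 15
gcd(1,3,2,5) = 1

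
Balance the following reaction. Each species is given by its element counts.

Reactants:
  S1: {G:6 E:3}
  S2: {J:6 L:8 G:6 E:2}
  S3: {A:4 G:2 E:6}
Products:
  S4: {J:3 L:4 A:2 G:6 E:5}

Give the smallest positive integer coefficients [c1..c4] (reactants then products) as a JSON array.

Coefficients: [2, 3, 3, 6]

J: 2·0+3·6+3·0 = 18 | 6·3 = 18
L: 2·0+3·8+3·0 = 24 | 6·4 = 24
A: 2·0+3·0+3·4 = 12 | 6·2 = 12
G: 2·6+3·6+3·2 = 36 | 6·6 = 36
E: 2·3+3·2+3·6 = 30 | 6·5 = 30
gcd(2,3,3,6) = 1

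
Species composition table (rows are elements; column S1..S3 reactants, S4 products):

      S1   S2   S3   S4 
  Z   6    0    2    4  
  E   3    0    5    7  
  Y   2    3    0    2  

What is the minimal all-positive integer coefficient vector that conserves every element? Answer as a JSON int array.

Coefficients: [1, 2, 5, 4]

Z: 1·6+2·0+5·2 = 16 | 4·4 = 16
E: 1·3+2·0+5·5 = 28 | 4·7 = 28
Y: 1·2+2·3+5·0 = 8 | 4·2 = 8
gcd(1,2,5,4) = 1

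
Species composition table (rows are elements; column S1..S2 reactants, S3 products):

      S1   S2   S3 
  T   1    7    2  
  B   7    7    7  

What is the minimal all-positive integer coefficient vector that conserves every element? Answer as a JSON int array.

Coefficients: [5, 1, 6]

T: 5·1+1·7 = 12 | 6·2 = 12
B: 5·7+1·7 = 42 | 6·7 = 42
gcd(5,1,6) = 1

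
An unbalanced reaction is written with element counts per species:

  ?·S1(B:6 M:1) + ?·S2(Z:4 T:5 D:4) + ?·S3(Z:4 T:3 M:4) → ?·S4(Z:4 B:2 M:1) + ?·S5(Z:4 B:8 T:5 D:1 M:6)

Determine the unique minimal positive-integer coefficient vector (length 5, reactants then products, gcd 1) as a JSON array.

Coefficients: [6, 1, 5, 2, 4]

Z: 6·0+1·4+5·4 = 24 | 2·4+4·4 = 24
B: 6·6+1·0+5·0 = 36 | 2·2+4·8 = 36
T: 6·0+1·5+5·3 = 20 | 2·0+4·5 = 20
D: 6·0+1·4+5·0 = 4 | 2·0+4·1 = 4
M: 6·1+1·0+5·4 = 26 | 2·1+4·6 = 26
gcd(6,1,5,2,4) = 1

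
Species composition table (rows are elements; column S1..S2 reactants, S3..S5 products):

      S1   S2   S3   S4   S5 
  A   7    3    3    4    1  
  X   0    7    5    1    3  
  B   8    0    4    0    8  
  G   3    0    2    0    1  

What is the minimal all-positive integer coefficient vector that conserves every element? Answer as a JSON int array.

Coefficients: [3, 4, 4, 5, 1]

A: 3·7+4·3 = 33 | 4·3+5·4+1·1 = 33
X: 3·0+4·7 = 28 | 4·5+5·1+1·3 = 28
B: 3·8+4·0 = 24 | 4·4+5·0+1·8 = 24
G: 3·3+4·0 = 9 | 4·2+5·0+1·1 = 9
gcd(3,4,4,5,1) = 1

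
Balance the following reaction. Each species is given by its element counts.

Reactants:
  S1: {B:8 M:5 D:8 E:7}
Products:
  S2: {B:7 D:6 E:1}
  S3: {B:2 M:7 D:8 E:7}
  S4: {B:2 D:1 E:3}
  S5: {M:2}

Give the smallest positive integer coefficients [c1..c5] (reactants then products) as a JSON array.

Coefficients: [3, 2, 1, 4, 4]

B: 3·8 = 24 | 2·7+1·2+4·2+4·0 = 24
M: 3·5 = 15 | 2·0+1·7+4·0+4·2 = 15
D: 3·8 = 24 | 2·6+1·8+4·1+4·0 = 24
E: 3·7 = 21 | 2·1+1·7+4·3+4·0 = 21
gcd(3,2,1,4,4) = 1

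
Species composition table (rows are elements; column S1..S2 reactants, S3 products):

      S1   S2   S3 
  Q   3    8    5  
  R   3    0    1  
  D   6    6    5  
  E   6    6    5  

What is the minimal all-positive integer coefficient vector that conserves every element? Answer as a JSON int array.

Q: 2·3+3·8 = 30 | 6·5 = 30
R: 2·3+3·0 = 6 | 6·1 = 6
D: 2·6+3·6 = 30 | 6·5 = 30
E: 2·6+3·6 = 30 | 6·5 = 30
gcd(2,3,6) = 1

Coefficients: [2, 3, 6]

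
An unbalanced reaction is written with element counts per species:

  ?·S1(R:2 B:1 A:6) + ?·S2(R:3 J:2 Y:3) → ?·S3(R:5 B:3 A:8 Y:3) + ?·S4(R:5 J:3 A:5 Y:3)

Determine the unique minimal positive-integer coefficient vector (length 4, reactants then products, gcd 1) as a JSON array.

R: 3·2+3·3 = 15 | 1·5+2·5 = 15
J: 3·0+3·2 = 6 | 1·0+2·3 = 6
B: 3·1+3·0 = 3 | 1·3+2·0 = 3
A: 3·6+3·0 = 18 | 1·8+2·5 = 18
Y: 3·0+3·3 = 9 | 1·3+2·3 = 9
gcd(3,3,1,2) = 1

Coefficients: [3, 3, 1, 2]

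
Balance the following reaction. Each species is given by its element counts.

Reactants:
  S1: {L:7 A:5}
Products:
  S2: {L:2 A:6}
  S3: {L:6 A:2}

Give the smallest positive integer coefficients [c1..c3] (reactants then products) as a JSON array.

L: 2·7 = 14 | 1·2+2·6 = 14
A: 2·5 = 10 | 1·6+2·2 = 10
gcd(2,1,2) = 1

Coefficients: [2, 1, 2]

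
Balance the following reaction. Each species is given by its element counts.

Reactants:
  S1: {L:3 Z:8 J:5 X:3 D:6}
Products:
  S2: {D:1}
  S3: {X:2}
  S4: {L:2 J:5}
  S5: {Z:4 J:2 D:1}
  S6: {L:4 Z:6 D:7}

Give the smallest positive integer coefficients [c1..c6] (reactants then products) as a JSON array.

L: 4·3 = 12 | 5·0+6·0+2·2+5·0+2·4 = 12
Z: 4·8 = 32 | 5·0+6·0+2·0+5·4+2·6 = 32
J: 4·5 = 20 | 5·0+6·0+2·5+5·2+2·0 = 20
X: 4·3 = 12 | 5·0+6·2+2·0+5·0+2·0 = 12
D: 4·6 = 24 | 5·1+6·0+2·0+5·1+2·7 = 24
gcd(4,5,6,2,5,2) = 1

Coefficients: [4, 5, 6, 2, 5, 2]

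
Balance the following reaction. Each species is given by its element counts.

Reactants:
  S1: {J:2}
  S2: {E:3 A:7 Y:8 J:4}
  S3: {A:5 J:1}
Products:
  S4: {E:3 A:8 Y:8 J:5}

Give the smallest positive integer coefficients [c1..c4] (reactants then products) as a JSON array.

E: 2·0+5·3+1·0 = 15 | 5·3 = 15
A: 2·0+5·7+1·5 = 40 | 5·8 = 40
Y: 2·0+5·8+1·0 = 40 | 5·8 = 40
J: 2·2+5·4+1·1 = 25 | 5·5 = 25
gcd(2,5,1,5) = 1

Coefficients: [2, 5, 1, 5]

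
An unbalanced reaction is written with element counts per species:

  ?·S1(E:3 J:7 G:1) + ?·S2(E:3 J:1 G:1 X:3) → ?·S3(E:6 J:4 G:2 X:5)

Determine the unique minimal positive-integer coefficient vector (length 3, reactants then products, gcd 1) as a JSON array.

Coefficients: [1, 5, 3]

E: 1·3+5·3 = 18 | 3·6 = 18
J: 1·7+5·1 = 12 | 3·4 = 12
G: 1·1+5·1 = 6 | 3·2 = 6
X: 1·0+5·3 = 15 | 3·5 = 15
gcd(1,5,3) = 1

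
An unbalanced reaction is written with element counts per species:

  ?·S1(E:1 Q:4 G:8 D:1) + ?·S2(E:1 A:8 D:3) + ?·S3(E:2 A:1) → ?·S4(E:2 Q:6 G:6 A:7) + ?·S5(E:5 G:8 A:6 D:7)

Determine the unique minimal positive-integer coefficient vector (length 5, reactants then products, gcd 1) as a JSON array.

Coefficients: [6, 5, 6, 4, 3]

E: 6·1+5·1+6·2 = 23 | 4·2+3·5 = 23
Q: 6·4+5·0+6·0 = 24 | 4·6+3·0 = 24
G: 6·8+5·0+6·0 = 48 | 4·6+3·8 = 48
A: 6·0+5·8+6·1 = 46 | 4·7+3·6 = 46
D: 6·1+5·3+6·0 = 21 | 4·0+3·7 = 21
gcd(6,5,6,4,3) = 1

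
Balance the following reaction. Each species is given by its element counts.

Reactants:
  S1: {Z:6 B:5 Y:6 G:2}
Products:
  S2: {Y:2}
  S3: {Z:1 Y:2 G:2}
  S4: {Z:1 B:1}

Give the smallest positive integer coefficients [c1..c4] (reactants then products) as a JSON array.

Coefficients: [1, 2, 1, 5]

Z: 1·6 = 6 | 2·0+1·1+5·1 = 6
B: 1·5 = 5 | 2·0+1·0+5·1 = 5
Y: 1·6 = 6 | 2·2+1·2+5·0 = 6
G: 1·2 = 2 | 2·0+1·2+5·0 = 2
gcd(1,2,1,5) = 1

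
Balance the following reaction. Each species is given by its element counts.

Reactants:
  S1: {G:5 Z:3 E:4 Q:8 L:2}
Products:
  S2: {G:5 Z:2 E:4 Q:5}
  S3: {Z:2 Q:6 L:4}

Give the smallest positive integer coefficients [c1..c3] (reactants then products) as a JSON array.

G: 2·5 = 10 | 2·5+1·0 = 10
Z: 2·3 = 6 | 2·2+1·2 = 6
E: 2·4 = 8 | 2·4+1·0 = 8
Q: 2·8 = 16 | 2·5+1·6 = 16
L: 2·2 = 4 | 2·0+1·4 = 4
gcd(2,2,1) = 1

Coefficients: [2, 2, 1]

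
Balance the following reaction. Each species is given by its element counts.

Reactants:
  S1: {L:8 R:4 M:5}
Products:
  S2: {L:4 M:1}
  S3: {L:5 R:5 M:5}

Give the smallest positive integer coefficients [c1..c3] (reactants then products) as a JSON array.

Coefficients: [5, 5, 4]

L: 5·8 = 40 | 5·4+4·5 = 40
R: 5·4 = 20 | 5·0+4·5 = 20
M: 5·5 = 25 | 5·1+4·5 = 25
gcd(5,5,4) = 1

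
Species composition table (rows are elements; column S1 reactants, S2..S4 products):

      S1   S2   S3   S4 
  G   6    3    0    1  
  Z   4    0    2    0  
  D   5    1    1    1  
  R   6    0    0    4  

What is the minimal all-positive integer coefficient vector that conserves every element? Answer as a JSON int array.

G: 2·6 = 12 | 3·3+4·0+3·1 = 12
Z: 2·4 = 8 | 3·0+4·2+3·0 = 8
D: 2·5 = 10 | 3·1+4·1+3·1 = 10
R: 2·6 = 12 | 3·0+4·0+3·4 = 12
gcd(2,3,4,3) = 1

Coefficients: [2, 3, 4, 3]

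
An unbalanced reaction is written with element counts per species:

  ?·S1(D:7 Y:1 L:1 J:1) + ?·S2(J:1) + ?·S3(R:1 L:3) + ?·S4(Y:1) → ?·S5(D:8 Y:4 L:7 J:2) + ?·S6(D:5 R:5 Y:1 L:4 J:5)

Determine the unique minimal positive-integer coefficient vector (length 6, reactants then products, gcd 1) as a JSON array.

D: 3·7+6·0+5·0+6·0 = 21 | 2·8+1·5 = 21
R: 3·0+6·0+5·1+6·0 = 5 | 2·0+1·5 = 5
Y: 3·1+6·0+5·0+6·1 = 9 | 2·4+1·1 = 9
L: 3·1+6·0+5·3+6·0 = 18 | 2·7+1·4 = 18
J: 3·1+6·1+5·0+6·0 = 9 | 2·2+1·5 = 9
gcd(3,6,5,6,2,1) = 1

Coefficients: [3, 6, 5, 6, 2, 1]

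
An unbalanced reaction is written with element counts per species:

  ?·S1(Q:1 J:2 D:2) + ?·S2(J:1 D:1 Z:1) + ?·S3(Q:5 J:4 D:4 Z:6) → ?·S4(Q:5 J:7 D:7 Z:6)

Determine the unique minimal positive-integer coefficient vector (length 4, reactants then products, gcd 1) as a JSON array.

Coefficients: [5, 6, 3, 4]

Q: 5·1+6·0+3·5 = 20 | 4·5 = 20
J: 5·2+6·1+3·4 = 28 | 4·7 = 28
D: 5·2+6·1+3·4 = 28 | 4·7 = 28
Z: 5·0+6·1+3·6 = 24 | 4·6 = 24
gcd(5,6,3,4) = 1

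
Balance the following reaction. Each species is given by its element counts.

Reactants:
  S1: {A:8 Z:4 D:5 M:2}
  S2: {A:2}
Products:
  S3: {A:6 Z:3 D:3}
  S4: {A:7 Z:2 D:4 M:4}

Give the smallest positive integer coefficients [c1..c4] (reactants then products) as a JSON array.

Coefficients: [4, 3, 4, 2]

A: 4·8+3·2 = 38 | 4·6+2·7 = 38
Z: 4·4+3·0 = 16 | 4·3+2·2 = 16
D: 4·5+3·0 = 20 | 4·3+2·4 = 20
M: 4·2+3·0 = 8 | 4·0+2·4 = 8
gcd(4,3,4,2) = 1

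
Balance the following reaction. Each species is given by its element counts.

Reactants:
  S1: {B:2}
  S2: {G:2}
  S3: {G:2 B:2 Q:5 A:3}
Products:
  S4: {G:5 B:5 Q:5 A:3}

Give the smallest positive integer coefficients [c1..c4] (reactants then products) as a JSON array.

Coefficients: [3, 3, 2, 2]

G: 3·0+3·2+2·2 = 10 | 2·5 = 10
B: 3·2+3·0+2·2 = 10 | 2·5 = 10
Q: 3·0+3·0+2·5 = 10 | 2·5 = 10
A: 3·0+3·0+2·3 = 6 | 2·3 = 6
gcd(3,3,2,2) = 1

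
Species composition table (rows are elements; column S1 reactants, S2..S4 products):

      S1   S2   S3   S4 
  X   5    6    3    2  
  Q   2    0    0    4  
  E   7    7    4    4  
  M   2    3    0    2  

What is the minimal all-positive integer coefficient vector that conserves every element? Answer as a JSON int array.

Coefficients: [6, 2, 4, 3]

X: 6·5 = 30 | 2·6+4·3+3·2 = 30
Q: 6·2 = 12 | 2·0+4·0+3·4 = 12
E: 6·7 = 42 | 2·7+4·4+3·4 = 42
M: 6·2 = 12 | 2·3+4·0+3·2 = 12
gcd(6,2,4,3) = 1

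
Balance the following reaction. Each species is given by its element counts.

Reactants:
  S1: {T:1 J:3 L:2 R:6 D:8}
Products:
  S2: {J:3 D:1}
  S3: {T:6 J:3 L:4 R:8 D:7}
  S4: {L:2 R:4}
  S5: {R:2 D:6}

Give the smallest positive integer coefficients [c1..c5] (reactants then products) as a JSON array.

Coefficients: [6, 5, 1, 4, 6]

T: 6·1 = 6 | 5·0+1·6+4·0+6·0 = 6
J: 6·3 = 18 | 5·3+1·3+4·0+6·0 = 18
L: 6·2 = 12 | 5·0+1·4+4·2+6·0 = 12
R: 6·6 = 36 | 5·0+1·8+4·4+6·2 = 36
D: 6·8 = 48 | 5·1+1·7+4·0+6·6 = 48
gcd(6,5,1,4,6) = 1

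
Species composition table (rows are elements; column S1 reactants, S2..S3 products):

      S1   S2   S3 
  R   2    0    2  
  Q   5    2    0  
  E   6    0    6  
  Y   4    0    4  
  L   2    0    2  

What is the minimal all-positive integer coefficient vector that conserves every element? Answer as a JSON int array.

R: 2·2 = 4 | 5·0+2·2 = 4
Q: 2·5 = 10 | 5·2+2·0 = 10
E: 2·6 = 12 | 5·0+2·6 = 12
Y: 2·4 = 8 | 5·0+2·4 = 8
L: 2·2 = 4 | 5·0+2·2 = 4
gcd(2,5,2) = 1

Coefficients: [2, 5, 2]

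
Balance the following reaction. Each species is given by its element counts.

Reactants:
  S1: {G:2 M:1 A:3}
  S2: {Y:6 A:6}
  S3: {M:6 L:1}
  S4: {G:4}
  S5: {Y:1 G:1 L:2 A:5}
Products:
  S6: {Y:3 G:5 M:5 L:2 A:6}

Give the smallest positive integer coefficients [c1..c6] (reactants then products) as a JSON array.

Coefficients: [1, 2, 4, 5, 3, 5]

Y: 1·0+2·6+4·0+5·0+3·1 = 15 | 5·3 = 15
G: 1·2+2·0+4·0+5·4+3·1 = 25 | 5·5 = 25
M: 1·1+2·0+4·6+5·0+3·0 = 25 | 5·5 = 25
L: 1·0+2·0+4·1+5·0+3·2 = 10 | 5·2 = 10
A: 1·3+2·6+4·0+5·0+3·5 = 30 | 5·6 = 30
gcd(1,2,4,5,3,5) = 1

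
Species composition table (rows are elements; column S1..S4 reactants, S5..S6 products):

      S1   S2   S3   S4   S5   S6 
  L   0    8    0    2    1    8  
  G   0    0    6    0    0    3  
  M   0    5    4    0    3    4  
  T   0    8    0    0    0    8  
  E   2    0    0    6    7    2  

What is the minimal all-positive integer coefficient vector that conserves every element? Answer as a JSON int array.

Coefficients: [6, 2, 1, 1, 2, 2]

L: 6·0+2·8+1·0+1·2 = 18 | 2·1+2·8 = 18
G: 6·0+2·0+1·6+1·0 = 6 | 2·0+2·3 = 6
M: 6·0+2·5+1·4+1·0 = 14 | 2·3+2·4 = 14
T: 6·0+2·8+1·0+1·0 = 16 | 2·0+2·8 = 16
E: 6·2+2·0+1·0+1·6 = 18 | 2·7+2·2 = 18
gcd(6,2,1,1,2,2) = 1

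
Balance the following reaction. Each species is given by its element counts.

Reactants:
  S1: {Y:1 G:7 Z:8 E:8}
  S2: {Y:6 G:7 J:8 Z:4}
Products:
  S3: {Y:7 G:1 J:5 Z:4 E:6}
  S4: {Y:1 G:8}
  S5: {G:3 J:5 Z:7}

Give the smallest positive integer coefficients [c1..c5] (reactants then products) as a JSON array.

Coefficients: [3, 5, 4, 5, 4]

Y: 3·1+5·6 = 33 | 4·7+5·1+4·0 = 33
G: 3·7+5·7 = 56 | 4·1+5·8+4·3 = 56
J: 3·0+5·8 = 40 | 4·5+5·0+4·5 = 40
Z: 3·8+5·4 = 44 | 4·4+5·0+4·7 = 44
E: 3·8+5·0 = 24 | 4·6+5·0+4·0 = 24
gcd(3,5,4,5,4) = 1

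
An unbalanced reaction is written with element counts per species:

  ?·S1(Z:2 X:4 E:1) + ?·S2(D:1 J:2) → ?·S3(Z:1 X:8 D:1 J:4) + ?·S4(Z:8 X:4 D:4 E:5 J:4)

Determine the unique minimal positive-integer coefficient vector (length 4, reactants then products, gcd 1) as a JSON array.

Coefficients: [5, 6, 2, 1]

Z: 5·2+6·0 = 10 | 2·1+1·8 = 10
X: 5·4+6·0 = 20 | 2·8+1·4 = 20
D: 5·0+6·1 = 6 | 2·1+1·4 = 6
E: 5·1+6·0 = 5 | 2·0+1·5 = 5
J: 5·0+6·2 = 12 | 2·4+1·4 = 12
gcd(5,6,2,1) = 1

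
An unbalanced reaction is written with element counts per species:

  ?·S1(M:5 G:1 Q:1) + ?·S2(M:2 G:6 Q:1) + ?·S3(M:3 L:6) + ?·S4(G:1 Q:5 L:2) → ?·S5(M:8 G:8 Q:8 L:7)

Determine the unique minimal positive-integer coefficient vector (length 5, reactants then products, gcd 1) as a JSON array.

M: 3·5+4·2+3·3+5·0 = 32 | 4·8 = 32
G: 3·1+4·6+3·0+5·1 = 32 | 4·8 = 32
Q: 3·1+4·1+3·0+5·5 = 32 | 4·8 = 32
L: 3·0+4·0+3·6+5·2 = 28 | 4·7 = 28
gcd(3,4,3,5,4) = 1

Coefficients: [3, 4, 3, 5, 4]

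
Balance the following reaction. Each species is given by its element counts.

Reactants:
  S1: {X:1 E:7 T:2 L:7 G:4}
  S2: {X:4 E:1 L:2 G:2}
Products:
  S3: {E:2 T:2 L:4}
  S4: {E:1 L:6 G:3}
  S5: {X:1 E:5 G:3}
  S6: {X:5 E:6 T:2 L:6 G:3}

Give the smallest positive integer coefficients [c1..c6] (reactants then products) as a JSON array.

Coefficients: [4, 1, 3, 2, 3, 1]

X: 4·1+1·4 = 8 | 3·0+2·0+3·1+1·5 = 8
E: 4·7+1·1 = 29 | 3·2+2·1+3·5+1·6 = 29
T: 4·2+1·0 = 8 | 3·2+2·0+3·0+1·2 = 8
L: 4·7+1·2 = 30 | 3·4+2·6+3·0+1·6 = 30
G: 4·4+1·2 = 18 | 3·0+2·3+3·3+1·3 = 18
gcd(4,1,3,2,3,1) = 1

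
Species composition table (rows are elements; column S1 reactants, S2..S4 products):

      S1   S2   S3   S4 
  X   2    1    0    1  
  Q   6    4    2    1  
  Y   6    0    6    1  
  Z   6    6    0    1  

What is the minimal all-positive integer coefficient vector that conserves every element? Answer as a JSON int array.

X: 5·2 = 10 | 4·1+4·0+6·1 = 10
Q: 5·6 = 30 | 4·4+4·2+6·1 = 30
Y: 5·6 = 30 | 4·0+4·6+6·1 = 30
Z: 5·6 = 30 | 4·6+4·0+6·1 = 30
gcd(5,4,4,6) = 1

Coefficients: [5, 4, 4, 6]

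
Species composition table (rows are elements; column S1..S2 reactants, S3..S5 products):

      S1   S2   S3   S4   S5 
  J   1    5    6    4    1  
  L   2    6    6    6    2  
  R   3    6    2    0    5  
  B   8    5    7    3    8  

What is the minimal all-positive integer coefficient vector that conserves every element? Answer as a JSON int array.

J: 5·1+2·5 = 15 | 1·6+1·4+5·1 = 15
L: 5·2+2·6 = 22 | 1·6+1·6+5·2 = 22
R: 5·3+2·6 = 27 | 1·2+1·0+5·5 = 27
B: 5·8+2·5 = 50 | 1·7+1·3+5·8 = 50
gcd(5,2,1,1,5) = 1

Coefficients: [5, 2, 1, 1, 5]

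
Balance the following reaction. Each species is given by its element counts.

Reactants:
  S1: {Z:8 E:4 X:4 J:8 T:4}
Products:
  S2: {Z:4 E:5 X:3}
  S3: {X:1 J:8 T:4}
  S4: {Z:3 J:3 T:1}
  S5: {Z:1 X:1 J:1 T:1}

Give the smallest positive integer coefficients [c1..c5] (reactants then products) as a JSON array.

Coefficients: [5, 4, 2, 6, 6]

Z: 5·8 = 40 | 4·4+2·0+6·3+6·1 = 40
E: 5·4 = 20 | 4·5+2·0+6·0+6·0 = 20
X: 5·4 = 20 | 4·3+2·1+6·0+6·1 = 20
J: 5·8 = 40 | 4·0+2·8+6·3+6·1 = 40
T: 5·4 = 20 | 4·0+2·4+6·1+6·1 = 20
gcd(5,4,2,6,6) = 1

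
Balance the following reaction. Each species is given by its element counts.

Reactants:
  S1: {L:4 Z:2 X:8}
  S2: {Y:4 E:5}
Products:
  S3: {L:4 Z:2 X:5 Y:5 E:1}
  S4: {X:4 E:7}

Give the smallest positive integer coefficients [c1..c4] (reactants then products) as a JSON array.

Coefficients: [4, 5, 4, 3]

L: 4·4+5·0 = 16 | 4·4+3·0 = 16
Z: 4·2+5·0 = 8 | 4·2+3·0 = 8
X: 4·8+5·0 = 32 | 4·5+3·4 = 32
Y: 4·0+5·4 = 20 | 4·5+3·0 = 20
E: 4·0+5·5 = 25 | 4·1+3·7 = 25
gcd(4,5,4,3) = 1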